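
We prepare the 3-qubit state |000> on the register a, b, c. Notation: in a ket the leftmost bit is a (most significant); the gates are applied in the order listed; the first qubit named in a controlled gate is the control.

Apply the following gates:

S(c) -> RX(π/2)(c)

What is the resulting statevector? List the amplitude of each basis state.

The resulting statevector has amplitude sqrt(2)/2 on |000>, -sqrt(2)*I/2 on |001>, and 0 on every other basis state.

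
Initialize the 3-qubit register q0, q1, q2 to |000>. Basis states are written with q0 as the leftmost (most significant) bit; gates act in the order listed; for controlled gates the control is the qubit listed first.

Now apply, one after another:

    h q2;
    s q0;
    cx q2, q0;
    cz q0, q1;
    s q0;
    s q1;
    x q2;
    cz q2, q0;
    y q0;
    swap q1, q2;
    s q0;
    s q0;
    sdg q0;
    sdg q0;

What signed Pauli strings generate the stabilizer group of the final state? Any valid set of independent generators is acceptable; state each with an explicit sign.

One valid set of independent stabilizer generators is +XYI, +ZZI, +IIZ (any independent generating set of the same group is equally correct). Key observation: steps 11-14 multiply out to the identity, so the circuit reduces to the remaining gates.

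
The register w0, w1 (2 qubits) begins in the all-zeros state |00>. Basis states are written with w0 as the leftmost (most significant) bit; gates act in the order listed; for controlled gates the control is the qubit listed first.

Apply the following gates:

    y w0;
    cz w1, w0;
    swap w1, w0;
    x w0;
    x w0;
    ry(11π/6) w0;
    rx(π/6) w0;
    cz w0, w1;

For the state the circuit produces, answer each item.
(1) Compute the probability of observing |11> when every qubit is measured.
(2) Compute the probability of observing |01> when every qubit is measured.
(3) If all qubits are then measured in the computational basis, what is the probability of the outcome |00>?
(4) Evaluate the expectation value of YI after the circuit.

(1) The probability of measuring |11> is 1/8.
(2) Outcome |01> occurs with probability 7/8.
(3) A full measurement returns |00> with probability 0.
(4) The expectation value of YI is sqrt(3)/4.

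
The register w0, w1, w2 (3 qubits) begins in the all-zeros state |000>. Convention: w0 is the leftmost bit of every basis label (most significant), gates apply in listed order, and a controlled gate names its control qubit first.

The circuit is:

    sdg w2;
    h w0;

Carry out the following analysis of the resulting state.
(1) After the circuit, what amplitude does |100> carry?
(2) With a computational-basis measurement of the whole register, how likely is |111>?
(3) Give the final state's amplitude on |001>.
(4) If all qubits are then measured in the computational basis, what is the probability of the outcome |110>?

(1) The final state's coefficient on |100> equals sqrt(2)/2.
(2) Outcome |111> occurs with probability 0.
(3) The final state's coefficient on |001> equals 0.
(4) A full measurement returns |110> with probability 0.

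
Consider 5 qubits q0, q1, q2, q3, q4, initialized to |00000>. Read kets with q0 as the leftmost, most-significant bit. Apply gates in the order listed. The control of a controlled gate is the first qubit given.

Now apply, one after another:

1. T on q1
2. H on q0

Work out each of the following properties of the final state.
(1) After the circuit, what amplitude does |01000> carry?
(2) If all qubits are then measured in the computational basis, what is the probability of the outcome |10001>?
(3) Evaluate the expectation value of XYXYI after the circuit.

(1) The final state's coefficient on |01000> equals 0.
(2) Outcome |10001> occurs with probability 0.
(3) In the final state, XYXYI has expectation 0.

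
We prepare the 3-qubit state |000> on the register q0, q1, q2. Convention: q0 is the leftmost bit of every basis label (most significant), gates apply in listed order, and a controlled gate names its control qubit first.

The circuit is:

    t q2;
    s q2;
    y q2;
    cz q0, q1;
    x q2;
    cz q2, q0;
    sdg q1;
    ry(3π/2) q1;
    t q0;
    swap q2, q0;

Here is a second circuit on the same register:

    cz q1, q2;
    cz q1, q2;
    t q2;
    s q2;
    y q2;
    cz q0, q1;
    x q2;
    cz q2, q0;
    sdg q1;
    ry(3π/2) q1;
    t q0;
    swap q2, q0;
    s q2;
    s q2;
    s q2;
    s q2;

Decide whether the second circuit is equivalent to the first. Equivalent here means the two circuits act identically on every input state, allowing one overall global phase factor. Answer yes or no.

Yes — the two circuits implement the same unitary up to a global phase.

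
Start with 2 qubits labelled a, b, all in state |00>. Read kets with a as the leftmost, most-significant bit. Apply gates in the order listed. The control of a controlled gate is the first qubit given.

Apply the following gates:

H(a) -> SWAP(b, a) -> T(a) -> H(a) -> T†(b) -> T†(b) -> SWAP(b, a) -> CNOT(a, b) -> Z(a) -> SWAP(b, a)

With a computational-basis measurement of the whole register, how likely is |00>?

Outcome |00> occurs with probability 1/4.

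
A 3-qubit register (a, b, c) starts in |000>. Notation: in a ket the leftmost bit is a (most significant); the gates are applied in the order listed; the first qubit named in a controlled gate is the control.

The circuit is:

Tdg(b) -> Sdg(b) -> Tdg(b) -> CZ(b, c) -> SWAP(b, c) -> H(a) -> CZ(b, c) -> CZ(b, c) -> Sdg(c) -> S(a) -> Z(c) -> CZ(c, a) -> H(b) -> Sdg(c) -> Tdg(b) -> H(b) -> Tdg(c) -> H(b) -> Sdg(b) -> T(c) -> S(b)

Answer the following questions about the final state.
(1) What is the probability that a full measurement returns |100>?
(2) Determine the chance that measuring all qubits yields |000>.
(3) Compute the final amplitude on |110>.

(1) Outcome |100> occurs with probability 1/4. Key observation: the block from step 7 through step 8 cancels to the identity and can be dropped.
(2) The probability of measuring |000> is 1/4.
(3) The amplitude on |110> is exp(I*pi/4)/2.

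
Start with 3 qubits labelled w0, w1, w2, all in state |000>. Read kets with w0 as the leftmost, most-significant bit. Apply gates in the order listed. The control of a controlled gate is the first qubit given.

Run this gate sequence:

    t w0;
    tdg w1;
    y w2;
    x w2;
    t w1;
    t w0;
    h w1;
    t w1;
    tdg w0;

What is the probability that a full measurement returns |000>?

Outcome |000> occurs with probability 1/2.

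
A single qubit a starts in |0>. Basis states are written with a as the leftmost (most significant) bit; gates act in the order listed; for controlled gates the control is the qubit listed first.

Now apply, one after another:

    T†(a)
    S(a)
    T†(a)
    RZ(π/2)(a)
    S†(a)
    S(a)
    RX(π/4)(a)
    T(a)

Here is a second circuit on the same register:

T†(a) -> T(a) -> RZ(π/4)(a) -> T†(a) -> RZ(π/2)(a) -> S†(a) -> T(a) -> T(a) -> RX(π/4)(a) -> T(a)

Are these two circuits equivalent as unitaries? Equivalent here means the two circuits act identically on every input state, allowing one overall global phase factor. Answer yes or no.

Yes — the two circuits implement the same unitary up to a global phase.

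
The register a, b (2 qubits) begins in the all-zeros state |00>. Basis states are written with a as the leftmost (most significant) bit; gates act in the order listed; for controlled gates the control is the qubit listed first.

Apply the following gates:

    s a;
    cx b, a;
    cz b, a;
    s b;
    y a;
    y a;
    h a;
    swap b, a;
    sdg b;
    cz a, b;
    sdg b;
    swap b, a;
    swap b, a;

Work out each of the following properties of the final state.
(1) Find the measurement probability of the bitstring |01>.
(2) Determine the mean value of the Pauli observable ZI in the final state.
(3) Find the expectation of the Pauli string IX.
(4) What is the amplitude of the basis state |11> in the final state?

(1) A full measurement returns |01> with probability 1/2.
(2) In the final state, ZI has expectation 1.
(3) The expectation value of IX is -1.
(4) |11> carries amplitude 0 in the final state.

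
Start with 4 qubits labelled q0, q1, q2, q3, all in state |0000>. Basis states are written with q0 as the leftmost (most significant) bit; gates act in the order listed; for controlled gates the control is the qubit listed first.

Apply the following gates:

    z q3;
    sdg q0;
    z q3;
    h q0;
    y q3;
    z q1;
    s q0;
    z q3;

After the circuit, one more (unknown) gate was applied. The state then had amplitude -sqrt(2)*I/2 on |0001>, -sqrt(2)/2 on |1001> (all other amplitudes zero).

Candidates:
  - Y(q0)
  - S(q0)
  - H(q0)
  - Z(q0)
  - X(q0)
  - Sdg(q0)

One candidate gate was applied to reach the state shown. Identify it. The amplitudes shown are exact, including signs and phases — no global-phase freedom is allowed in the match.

The unique candidate consistent with the amplitudes is Z(q0).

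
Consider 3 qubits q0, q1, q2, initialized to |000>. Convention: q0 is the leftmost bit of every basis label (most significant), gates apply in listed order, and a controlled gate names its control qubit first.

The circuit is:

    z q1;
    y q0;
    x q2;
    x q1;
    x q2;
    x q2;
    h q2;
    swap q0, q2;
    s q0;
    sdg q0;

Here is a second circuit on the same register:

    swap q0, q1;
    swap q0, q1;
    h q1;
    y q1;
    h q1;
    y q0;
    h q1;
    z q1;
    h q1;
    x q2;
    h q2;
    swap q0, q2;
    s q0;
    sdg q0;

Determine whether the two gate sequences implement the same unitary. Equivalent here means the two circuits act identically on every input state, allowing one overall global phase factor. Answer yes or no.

No — the two circuits implement different unitaries, even allowing a global phase.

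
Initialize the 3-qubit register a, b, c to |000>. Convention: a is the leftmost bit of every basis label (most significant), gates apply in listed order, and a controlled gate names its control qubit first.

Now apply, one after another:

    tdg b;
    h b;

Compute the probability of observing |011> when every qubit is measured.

A full measurement returns |011> with probability 0.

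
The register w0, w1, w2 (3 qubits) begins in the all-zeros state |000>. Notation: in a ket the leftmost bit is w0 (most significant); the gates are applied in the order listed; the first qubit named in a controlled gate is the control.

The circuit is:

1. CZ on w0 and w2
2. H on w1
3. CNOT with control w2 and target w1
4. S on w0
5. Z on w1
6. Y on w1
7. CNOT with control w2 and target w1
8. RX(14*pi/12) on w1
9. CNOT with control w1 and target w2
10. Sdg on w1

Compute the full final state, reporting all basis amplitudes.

The final amplitudes are (1 - I)*(sqrt(3) + I)/4 on |000>, (1 - I)*(1 - sqrt(3)*I)/4 on |011>, and 0 on every other basis state.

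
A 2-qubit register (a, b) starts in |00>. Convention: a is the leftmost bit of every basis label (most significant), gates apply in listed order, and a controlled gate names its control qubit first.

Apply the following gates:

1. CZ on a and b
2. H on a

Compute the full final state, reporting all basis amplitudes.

After the circuit, the state carries amplitude sqrt(2)/2 on |00>, 0 on |01>, sqrt(2)/2 on |10>, 0 on |11>.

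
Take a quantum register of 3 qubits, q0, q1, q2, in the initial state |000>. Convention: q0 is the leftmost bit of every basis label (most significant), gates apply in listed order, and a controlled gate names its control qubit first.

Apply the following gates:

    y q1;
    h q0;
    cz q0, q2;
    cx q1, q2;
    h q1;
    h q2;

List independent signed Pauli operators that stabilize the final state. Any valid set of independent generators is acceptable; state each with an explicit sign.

The stabilizer group can be generated by +XII, -IXI, -IIX, among other valid generating sets.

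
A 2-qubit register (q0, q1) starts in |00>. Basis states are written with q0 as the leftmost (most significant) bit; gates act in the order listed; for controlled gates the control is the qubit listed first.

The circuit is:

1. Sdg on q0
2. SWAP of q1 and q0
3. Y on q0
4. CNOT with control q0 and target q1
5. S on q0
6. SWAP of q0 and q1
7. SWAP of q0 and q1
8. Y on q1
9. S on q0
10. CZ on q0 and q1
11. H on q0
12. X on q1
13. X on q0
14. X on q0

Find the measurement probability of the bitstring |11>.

Outcome |11> occurs with probability 1/2.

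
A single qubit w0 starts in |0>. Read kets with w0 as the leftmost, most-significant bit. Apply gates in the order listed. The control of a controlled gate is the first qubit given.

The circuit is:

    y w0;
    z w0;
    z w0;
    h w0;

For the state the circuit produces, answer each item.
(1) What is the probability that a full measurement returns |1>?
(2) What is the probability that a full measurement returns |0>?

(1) Outcome |1> occurs with probability 1/2.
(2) A full measurement returns |0> with probability 1/2.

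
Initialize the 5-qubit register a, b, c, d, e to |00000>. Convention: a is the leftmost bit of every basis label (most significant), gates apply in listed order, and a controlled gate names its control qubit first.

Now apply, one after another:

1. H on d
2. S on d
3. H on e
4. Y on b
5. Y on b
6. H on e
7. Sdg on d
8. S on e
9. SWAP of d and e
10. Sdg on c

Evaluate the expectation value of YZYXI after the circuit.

The observable YZYXI averages to 0. Key observation: gates 2-7 undo each other exactly, leaving only the rest of the circuit to track.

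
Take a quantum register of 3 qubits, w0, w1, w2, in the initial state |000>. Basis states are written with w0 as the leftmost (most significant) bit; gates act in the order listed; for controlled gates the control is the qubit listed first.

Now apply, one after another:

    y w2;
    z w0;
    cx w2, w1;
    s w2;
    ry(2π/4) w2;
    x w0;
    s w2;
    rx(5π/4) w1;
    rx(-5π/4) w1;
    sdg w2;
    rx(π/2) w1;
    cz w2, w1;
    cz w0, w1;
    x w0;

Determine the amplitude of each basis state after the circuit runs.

After the circuit, the state carries amplitude -I/2 on |000>, I/2 on |001>, -1/2 on |010>, -1/2 on |011>, 0 on |100>, 0 on |101>, 0 on |110>, 0 on |111>. Key observation: gates 7-10 undo each other exactly, leaving only the rest of the circuit to track.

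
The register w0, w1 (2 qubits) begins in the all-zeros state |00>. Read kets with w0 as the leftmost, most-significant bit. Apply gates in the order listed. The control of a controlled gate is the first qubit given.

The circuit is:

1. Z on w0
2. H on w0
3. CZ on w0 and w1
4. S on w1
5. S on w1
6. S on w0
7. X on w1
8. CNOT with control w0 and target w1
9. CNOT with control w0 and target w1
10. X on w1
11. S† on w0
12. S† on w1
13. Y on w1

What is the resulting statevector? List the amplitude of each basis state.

The final amplitudes are 0 on |00>, sqrt(2)*I/2 on |01>, 0 on |10>, sqrt(2)*I/2 on |11>.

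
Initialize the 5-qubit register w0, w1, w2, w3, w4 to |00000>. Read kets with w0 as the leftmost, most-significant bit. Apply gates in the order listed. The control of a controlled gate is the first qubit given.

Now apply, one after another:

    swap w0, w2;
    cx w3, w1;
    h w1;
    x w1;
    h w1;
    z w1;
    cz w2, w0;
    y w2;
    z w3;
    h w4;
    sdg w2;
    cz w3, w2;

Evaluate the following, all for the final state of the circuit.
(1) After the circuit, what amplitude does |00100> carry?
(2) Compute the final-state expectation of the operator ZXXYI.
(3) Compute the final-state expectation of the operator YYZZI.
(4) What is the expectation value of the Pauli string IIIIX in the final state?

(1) The amplitude on |00100> is sqrt(2)/2. Key observation: the block from step 3 through step 6 cancels to the identity and can be dropped.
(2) The expectation value of ZXXYI is 0.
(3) The expectation value of YYZZI is 0.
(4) The expectation value of IIIIX is 1.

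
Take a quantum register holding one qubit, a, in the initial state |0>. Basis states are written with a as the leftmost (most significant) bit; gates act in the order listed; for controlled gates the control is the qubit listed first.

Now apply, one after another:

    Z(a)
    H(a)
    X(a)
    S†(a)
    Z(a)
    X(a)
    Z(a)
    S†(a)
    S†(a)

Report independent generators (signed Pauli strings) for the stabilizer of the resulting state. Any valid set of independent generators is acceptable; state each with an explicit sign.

One valid set of independent stabilizer generators is -Y (any independent generating set of the same group is equally correct).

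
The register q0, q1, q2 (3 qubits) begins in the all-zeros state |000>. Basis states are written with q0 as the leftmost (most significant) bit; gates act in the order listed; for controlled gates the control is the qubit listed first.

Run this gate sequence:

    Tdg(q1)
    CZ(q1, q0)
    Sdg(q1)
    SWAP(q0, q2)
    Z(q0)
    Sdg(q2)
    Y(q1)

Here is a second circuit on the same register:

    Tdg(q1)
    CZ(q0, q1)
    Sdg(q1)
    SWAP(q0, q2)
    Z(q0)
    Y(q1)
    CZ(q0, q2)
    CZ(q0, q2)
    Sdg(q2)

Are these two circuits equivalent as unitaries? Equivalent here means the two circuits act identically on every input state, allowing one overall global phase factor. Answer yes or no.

Yes, they are equivalent — the unitaries differ by at most a global phase.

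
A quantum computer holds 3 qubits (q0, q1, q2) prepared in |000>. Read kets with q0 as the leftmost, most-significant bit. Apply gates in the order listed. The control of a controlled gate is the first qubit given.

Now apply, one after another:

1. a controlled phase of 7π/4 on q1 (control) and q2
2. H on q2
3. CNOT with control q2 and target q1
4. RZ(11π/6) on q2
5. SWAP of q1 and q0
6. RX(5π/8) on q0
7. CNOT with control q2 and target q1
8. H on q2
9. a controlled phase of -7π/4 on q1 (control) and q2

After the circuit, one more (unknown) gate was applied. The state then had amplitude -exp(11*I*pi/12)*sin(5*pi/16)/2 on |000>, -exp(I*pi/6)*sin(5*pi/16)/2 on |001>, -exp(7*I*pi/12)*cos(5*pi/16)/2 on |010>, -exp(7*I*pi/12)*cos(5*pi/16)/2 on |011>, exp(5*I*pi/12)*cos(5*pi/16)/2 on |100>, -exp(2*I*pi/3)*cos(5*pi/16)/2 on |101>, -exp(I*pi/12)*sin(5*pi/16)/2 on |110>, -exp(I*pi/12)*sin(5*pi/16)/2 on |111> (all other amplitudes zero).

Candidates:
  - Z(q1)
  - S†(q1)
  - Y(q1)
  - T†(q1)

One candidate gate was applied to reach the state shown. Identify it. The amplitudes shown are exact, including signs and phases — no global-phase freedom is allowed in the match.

The unique candidate consistent with the amplitudes is Y(q1).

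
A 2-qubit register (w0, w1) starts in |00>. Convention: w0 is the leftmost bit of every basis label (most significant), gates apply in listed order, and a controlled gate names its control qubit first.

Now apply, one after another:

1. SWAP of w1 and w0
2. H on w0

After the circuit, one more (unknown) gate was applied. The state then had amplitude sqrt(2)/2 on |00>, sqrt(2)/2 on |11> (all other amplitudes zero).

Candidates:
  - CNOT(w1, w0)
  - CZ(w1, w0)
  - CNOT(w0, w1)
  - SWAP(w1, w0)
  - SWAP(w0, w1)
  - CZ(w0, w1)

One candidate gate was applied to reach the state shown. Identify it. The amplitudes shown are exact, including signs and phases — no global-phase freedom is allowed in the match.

The applied gate was CNOT(w0, w1).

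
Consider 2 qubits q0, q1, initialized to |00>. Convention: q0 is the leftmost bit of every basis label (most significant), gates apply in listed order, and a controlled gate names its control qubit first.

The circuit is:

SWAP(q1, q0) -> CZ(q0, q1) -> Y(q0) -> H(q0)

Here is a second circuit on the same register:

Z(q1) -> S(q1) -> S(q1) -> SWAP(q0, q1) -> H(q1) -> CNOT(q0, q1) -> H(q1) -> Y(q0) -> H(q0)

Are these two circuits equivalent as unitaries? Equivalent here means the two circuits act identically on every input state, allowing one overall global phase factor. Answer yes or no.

Yes: on every input state the two circuits agree up to one overall phase factor.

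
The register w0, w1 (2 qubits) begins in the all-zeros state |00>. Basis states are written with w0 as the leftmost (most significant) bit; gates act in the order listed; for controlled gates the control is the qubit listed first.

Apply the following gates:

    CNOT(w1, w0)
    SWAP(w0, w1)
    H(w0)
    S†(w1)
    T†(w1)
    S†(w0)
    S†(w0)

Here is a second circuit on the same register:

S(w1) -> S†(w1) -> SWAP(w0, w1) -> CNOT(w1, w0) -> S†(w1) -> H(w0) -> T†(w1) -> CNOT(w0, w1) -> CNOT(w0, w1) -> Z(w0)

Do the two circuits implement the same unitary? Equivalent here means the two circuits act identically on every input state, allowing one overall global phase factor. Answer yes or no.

No, they are not equivalent — no single phase factor reconciles the two unitaries.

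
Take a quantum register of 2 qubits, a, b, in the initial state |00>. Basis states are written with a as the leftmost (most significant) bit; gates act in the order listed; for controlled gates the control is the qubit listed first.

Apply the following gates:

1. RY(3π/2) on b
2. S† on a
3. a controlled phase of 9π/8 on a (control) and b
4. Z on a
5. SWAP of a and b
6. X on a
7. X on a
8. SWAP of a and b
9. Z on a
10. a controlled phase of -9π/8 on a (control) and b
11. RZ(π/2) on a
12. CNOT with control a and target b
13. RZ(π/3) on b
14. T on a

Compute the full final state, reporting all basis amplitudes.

The final amplitudes are sqrt(2)*exp(7*I*pi/12)/2 on |00>, -sqrt(2)*exp(11*I*pi/12)/2 on |01>, 0 on |10>, 0 on |11>. Key observation: steps 3-10 multiply out to the identity, so the circuit reduces to the remaining gates.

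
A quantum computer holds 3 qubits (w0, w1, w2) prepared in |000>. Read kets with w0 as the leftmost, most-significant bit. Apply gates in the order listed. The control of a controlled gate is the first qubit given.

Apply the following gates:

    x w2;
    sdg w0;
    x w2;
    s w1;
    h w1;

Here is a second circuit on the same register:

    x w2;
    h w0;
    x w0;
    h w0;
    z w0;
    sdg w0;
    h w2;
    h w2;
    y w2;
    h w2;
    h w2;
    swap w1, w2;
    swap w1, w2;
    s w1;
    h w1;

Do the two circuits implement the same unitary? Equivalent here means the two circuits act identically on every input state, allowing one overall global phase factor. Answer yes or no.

No — the two circuits implement different unitaries, even allowing a global phase.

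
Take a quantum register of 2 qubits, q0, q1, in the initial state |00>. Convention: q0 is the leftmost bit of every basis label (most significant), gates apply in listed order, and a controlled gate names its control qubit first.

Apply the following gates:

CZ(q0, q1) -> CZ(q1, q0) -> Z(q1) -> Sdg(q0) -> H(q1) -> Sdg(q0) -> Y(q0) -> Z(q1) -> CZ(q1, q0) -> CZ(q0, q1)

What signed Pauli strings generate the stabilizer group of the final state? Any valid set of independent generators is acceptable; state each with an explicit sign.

The final state is stabilized by the group generated by -IX, -ZI; other independent generating sets are equally valid.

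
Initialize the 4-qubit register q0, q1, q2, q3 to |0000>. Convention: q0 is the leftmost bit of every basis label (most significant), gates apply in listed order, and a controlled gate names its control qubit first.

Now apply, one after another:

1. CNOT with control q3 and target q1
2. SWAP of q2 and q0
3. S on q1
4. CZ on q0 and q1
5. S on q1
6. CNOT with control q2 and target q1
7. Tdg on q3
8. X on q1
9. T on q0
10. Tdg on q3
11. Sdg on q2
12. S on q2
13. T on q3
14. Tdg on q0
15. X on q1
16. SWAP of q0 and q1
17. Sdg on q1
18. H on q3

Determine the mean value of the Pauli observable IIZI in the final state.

The expectation value of IIZI is 1. Key observation: gates 8-15 undo each other exactly, leaving only the rest of the circuit to track.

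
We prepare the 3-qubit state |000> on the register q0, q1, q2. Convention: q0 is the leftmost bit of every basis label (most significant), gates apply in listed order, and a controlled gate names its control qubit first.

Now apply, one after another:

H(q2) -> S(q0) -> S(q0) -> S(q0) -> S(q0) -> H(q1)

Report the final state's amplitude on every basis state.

The final amplitudes are 1/2 on |000>, 1/2 on |001>, 1/2 on |010>, 1/2 on |011>, 0 on |100>, 0 on |101>, 0 on |110>, 0 on |111>. Key observation: gates 2-5 undo each other exactly, leaving only the rest of the circuit to track.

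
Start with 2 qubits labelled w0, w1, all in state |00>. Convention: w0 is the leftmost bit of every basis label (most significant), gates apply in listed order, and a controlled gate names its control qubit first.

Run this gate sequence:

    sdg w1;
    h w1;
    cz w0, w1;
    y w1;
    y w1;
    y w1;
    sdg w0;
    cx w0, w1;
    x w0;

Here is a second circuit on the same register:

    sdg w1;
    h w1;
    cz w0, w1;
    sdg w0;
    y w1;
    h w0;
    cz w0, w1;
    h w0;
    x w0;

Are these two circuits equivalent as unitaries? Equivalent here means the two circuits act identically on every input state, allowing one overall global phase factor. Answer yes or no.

No — the two circuits implement different unitaries, even allowing a global phase.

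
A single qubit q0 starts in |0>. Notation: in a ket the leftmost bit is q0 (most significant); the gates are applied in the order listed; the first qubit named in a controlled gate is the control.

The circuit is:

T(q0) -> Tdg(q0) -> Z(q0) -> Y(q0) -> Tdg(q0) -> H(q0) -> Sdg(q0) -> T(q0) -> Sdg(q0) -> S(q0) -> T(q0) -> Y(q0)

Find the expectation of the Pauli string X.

In the final state, X has expectation 1.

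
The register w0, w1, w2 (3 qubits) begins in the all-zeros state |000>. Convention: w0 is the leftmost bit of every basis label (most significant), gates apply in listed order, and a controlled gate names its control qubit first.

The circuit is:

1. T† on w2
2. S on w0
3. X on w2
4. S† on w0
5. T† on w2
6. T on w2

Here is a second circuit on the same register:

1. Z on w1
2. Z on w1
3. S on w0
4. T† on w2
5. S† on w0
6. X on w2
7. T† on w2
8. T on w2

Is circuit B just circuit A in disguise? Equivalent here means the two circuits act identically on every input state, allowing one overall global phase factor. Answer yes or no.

Yes: on every input state the two circuits agree up to one overall phase factor.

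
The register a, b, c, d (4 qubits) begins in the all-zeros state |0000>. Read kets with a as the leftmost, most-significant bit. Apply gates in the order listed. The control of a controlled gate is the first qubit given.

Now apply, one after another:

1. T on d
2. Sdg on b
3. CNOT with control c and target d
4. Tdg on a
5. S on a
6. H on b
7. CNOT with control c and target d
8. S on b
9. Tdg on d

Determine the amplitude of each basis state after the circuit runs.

The final amplitudes are sqrt(2)/2 on |0000>, sqrt(2)*I/2 on |0100>, and 0 on every other basis state.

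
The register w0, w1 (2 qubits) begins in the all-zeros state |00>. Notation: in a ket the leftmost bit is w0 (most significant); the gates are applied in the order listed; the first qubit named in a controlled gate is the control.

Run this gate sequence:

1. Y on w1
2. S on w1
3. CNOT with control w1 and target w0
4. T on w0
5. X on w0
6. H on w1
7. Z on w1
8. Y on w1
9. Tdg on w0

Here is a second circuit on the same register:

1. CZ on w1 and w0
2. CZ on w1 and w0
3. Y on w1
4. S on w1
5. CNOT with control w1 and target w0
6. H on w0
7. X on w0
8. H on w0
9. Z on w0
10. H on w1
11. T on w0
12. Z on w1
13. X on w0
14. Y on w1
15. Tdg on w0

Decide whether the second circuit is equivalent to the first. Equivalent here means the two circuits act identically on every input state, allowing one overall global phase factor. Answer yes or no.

Yes, they are equivalent — the unitaries differ by at most a global phase.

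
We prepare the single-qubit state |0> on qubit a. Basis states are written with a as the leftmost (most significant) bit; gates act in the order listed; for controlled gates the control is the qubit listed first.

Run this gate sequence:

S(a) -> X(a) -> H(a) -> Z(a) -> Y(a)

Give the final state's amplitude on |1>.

|1> carries amplitude sqrt(2)*I/2 in the final state.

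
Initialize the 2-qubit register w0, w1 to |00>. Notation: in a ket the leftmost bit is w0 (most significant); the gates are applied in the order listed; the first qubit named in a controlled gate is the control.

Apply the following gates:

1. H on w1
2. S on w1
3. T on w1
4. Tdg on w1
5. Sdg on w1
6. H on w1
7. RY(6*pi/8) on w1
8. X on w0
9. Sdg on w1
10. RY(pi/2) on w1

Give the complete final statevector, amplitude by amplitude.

The final amplitudes are 0 on |00>, 0 on |01>, sqrt(2)*sqrt(2 - sqrt(2))/4 + sqrt(2)*I*sqrt(sqrt(2) + 2)/4 on |10>, sqrt(2)*sqrt(2 - sqrt(2))/4 - sqrt(2)*I*sqrt(sqrt(2) + 2)/4 on |11>. Key observation: the block from step 1 through step 6 cancels to the identity and can be dropped.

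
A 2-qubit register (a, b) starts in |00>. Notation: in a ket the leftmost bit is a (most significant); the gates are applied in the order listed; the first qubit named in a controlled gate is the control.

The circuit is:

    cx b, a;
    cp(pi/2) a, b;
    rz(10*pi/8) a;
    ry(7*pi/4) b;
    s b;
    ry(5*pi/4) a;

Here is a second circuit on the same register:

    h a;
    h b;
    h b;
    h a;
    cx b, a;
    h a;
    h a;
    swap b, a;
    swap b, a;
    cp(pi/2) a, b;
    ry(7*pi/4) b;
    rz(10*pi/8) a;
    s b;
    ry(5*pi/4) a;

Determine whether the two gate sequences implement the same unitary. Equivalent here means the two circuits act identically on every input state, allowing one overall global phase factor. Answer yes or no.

Yes, they are equivalent — the unitaries differ by at most a global phase.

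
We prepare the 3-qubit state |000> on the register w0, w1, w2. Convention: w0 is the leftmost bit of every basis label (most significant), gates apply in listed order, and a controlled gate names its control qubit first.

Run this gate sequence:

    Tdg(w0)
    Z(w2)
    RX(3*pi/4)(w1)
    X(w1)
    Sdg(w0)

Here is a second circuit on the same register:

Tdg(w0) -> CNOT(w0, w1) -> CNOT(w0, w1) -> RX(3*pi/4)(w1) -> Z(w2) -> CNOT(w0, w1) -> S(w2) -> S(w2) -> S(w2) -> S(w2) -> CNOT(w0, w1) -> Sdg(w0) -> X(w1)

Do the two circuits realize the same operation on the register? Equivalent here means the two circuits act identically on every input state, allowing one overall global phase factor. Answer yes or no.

Yes: on every input state the two circuits agree up to one overall phase factor.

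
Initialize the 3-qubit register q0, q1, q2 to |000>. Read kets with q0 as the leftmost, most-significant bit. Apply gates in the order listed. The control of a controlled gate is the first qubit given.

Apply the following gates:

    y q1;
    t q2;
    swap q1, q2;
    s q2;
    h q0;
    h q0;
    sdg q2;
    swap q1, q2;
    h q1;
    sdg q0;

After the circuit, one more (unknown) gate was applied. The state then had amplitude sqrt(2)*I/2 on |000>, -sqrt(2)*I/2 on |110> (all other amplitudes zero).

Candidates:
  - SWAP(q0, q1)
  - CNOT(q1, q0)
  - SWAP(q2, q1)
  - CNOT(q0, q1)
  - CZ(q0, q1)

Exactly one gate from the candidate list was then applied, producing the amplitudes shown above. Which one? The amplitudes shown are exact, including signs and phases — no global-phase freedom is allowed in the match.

The unique candidate consistent with the amplitudes is CNOT(q1, q0). Key observation: gates 3-8 undo each other exactly, leaving only the rest of the circuit to track.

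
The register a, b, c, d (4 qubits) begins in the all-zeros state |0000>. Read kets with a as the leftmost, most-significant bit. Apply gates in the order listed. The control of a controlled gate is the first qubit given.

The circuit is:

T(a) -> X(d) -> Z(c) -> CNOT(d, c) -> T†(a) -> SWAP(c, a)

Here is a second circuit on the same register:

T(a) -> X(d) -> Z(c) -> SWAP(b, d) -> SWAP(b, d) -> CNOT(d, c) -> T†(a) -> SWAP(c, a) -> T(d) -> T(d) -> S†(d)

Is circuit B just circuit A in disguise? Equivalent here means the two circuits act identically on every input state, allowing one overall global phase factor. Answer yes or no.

Yes — the two circuits implement the same unitary up to a global phase.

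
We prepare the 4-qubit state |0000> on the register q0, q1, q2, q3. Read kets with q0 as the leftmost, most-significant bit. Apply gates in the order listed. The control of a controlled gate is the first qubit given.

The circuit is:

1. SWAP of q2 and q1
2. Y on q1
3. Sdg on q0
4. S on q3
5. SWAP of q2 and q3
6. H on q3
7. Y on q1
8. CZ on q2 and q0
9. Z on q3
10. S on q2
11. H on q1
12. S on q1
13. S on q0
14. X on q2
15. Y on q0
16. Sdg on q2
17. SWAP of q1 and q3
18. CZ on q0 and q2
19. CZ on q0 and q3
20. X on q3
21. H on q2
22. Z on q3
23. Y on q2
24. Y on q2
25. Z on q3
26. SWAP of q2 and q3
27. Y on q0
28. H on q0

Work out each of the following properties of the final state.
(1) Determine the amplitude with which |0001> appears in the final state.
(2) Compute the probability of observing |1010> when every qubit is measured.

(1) |0001> carries amplitude -1/4 in the final state. Key observation: gates 22-25 undo each other exactly, leaving only the rest of the circuit to track.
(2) A full measurement returns |1010> with probability 1/16.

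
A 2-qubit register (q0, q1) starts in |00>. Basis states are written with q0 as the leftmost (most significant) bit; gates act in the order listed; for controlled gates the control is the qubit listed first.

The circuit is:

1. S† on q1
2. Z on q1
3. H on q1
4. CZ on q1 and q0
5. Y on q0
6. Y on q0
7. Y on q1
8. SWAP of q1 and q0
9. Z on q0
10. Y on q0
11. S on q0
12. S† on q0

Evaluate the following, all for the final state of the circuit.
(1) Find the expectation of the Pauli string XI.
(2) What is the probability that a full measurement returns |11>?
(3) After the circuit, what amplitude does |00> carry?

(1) In the final state, XI has expectation -1.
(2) A full measurement returns |11> with probability 0.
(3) |00> carries amplitude -sqrt(2)/2 in the final state.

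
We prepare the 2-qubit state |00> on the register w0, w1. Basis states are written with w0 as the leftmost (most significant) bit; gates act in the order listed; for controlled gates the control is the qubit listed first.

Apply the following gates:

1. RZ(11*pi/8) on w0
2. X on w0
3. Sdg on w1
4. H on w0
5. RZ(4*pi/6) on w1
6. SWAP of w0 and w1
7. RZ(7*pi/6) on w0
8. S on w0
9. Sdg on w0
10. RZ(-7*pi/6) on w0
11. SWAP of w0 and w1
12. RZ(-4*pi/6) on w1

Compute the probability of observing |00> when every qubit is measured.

Outcome |00> occurs with probability 1/2. Key observation: gates 5-12 undo each other exactly, leaving only the rest of the circuit to track.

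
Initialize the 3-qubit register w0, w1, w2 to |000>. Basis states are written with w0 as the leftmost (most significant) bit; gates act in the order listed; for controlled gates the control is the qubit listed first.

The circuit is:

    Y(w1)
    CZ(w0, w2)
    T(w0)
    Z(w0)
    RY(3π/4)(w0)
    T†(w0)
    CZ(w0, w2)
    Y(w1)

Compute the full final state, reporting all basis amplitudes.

The final amplitudes are sqrt(2 - sqrt(2))/2 on |000>, -sqrt(sqrt(2) + 2)*exp(3*I*pi/4)/2 on |100>, and 0 on every other basis state.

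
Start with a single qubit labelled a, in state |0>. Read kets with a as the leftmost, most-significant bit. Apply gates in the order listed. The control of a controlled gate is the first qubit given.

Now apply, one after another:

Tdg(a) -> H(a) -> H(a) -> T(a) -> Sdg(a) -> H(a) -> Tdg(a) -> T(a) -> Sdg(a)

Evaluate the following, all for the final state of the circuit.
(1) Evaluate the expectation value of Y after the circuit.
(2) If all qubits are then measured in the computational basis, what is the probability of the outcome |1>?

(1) The expectation value of Y is -1. Key observation: gates 2-3 undo each other exactly, leaving only the rest of the circuit to track.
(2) A full measurement returns |1> with probability 1/2.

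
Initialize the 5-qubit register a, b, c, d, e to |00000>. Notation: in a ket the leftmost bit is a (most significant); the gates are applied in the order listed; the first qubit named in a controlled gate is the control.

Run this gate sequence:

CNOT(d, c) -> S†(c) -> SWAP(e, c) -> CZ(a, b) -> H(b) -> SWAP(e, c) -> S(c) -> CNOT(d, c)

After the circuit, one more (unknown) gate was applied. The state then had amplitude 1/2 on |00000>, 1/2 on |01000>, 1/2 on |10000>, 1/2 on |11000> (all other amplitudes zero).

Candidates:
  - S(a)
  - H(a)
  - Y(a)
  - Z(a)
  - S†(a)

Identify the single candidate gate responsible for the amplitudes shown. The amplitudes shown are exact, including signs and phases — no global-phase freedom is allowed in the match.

The applied gate was H(a).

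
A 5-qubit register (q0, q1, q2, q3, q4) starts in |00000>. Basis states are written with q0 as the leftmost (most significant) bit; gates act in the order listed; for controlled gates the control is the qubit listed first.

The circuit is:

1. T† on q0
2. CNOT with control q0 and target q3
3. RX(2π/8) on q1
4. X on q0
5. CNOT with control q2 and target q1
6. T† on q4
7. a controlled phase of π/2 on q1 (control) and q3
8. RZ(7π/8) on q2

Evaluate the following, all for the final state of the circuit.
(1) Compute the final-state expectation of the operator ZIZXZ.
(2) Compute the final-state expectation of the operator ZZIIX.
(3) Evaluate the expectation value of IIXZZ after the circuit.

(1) The observable ZIZXZ averages to 0.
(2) In the final state, ZZIIX has expectation 0.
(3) The expectation value of IIXZZ is 0.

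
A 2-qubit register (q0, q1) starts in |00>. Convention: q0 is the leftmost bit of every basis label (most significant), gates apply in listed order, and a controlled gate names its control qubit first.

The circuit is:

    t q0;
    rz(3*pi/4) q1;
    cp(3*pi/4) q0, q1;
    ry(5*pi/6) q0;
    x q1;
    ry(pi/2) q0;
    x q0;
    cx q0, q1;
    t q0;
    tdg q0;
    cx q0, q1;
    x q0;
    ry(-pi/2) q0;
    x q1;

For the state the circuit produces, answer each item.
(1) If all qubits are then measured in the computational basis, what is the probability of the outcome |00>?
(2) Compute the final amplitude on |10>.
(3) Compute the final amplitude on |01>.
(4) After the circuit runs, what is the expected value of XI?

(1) A full measurement returns |00> with probability 1/2 - sqrt(3)/4.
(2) |10> carries amplitude (-sqrt(6) - sqrt(2))*exp(5*I*pi/8)/4 in the final state.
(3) |01> carries amplitude 0 in the final state.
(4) The observable XI averages to 1/2.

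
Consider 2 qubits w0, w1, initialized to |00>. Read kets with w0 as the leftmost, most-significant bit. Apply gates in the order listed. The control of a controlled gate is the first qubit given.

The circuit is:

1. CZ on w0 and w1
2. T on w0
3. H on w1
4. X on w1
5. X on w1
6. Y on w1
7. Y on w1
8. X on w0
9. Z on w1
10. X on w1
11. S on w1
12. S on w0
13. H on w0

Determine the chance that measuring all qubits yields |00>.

Outcome |00> occurs with probability 1/4.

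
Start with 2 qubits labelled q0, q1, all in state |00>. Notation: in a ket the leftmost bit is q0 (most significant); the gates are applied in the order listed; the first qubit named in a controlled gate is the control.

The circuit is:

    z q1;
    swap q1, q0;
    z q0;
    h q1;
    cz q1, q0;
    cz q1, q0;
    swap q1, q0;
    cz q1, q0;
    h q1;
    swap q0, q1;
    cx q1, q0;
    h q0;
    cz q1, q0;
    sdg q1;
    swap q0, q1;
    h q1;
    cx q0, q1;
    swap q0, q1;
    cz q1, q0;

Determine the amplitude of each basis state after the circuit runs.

The final amplitudes are 1/2 on |00>, -I/2 on |01>, 1/2 on |10>, I/2 on |11>.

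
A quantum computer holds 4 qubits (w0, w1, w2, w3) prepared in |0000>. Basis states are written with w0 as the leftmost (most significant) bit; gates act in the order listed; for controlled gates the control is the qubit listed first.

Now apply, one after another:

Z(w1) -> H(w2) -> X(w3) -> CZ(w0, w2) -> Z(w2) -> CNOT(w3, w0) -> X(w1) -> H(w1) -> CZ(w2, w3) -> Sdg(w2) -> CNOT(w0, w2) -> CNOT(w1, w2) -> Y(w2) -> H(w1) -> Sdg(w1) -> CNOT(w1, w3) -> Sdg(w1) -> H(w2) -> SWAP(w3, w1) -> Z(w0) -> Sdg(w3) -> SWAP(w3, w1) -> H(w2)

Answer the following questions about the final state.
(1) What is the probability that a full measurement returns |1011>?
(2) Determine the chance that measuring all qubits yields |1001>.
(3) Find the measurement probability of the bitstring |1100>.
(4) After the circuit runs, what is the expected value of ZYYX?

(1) A full measurement returns |1011> with probability 1/4.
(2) The probability of measuring |1001> is 1/4.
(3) The probability of measuring |1100> is 1/4.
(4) The expectation value of ZYYX is -1.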